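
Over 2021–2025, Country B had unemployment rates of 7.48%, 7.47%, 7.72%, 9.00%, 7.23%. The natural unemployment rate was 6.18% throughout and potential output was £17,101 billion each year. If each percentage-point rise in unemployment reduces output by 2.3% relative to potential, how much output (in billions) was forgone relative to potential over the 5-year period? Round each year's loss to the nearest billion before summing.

Year 2021: gap = -2.3 × (7.48 - 6.18) = -2.99%, loss ≈ 17101 × 2.99/100 ≈ 511.
Year 2022: gap = -2.3 × (7.47 - 6.18) = -2.967%, loss ≈ 17101 × 2.967/100 ≈ 507.
Year 2023: gap = -2.3 × (7.72 - 6.18) = -3.542%, loss ≈ 17101 × 3.542/100 ≈ 606.
Year 2024: gap = -2.3 × (9 - 6.18) = -6.486%, loss ≈ 17101 × 6.486/100 ≈ 1109.
Year 2025: gap = -2.3 × (7.23 - 6.18) = -2.415%, loss ≈ 17101 × 2.415/100 ≈ 413.
Total lost output = 511 + 507 + 606 + 1109 + 413 = 3146 billion.

£3,146 billion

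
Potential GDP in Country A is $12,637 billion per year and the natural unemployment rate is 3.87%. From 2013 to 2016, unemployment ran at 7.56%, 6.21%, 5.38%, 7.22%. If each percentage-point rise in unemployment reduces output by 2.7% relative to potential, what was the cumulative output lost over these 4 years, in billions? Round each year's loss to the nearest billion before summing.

$3,715 billion

Year 2013: gap = -2.7 × (7.56 - 3.87) = -9.963%, loss ≈ 12637 × 9.963/100 ≈ 1259.
Year 2014: gap = -2.7 × (6.21 - 3.87) = -6.318%, loss ≈ 12637 × 6.318/100 ≈ 798.
Year 2015: gap = -2.7 × (5.38 - 3.87) = -4.077%, loss ≈ 12637 × 4.077/100 ≈ 515.
Year 2016: gap = -2.7 × (7.22 - 3.87) = -9.045%, loss ≈ 12637 × 9.045/100 ≈ 1143.
Total lost output = 1259 + 798 + 515 + 1143 = 3715 billion.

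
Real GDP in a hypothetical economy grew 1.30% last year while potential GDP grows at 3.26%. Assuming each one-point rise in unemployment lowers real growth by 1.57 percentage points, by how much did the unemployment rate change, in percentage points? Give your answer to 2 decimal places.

1.25 percentage points

Growth-rate Okun's law: g_Y = g_Y* - β × Δu, so Δu = (g_Y* - g_Y)/β.
Δu = (3.26 - 1.3)/1.57 = 1.96/1.57 = 1.25 percentage points.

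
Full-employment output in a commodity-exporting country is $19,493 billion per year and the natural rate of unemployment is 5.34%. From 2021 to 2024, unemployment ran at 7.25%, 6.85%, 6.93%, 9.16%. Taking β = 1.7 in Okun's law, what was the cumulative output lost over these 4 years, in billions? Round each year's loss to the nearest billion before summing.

Year 2021: gap = -1.7 × (7.25 - 5.34) = -3.247%, loss ≈ 19493 × 3.247/100 ≈ 633.
Year 2022: gap = -1.7 × (6.85 - 5.34) = -2.567%, loss ≈ 19493 × 2.567/100 ≈ 500.
Year 2023: gap = -1.7 × (6.93 - 5.34) = -2.703%, loss ≈ 19493 × 2.703/100 ≈ 527.
Year 2024: gap = -1.7 × (9.16 - 5.34) = -6.494%, loss ≈ 19493 × 6.494/100 ≈ 1266.
Total lost output = 633 + 500 + 527 + 1266 = 2926 billion.

$2,926 billion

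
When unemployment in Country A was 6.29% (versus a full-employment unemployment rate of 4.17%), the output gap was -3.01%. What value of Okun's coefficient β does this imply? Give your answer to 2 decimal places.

β ≈ 1.42

Okun's law: output gap = -β × (u - u*).
-3.01 = -β × (6.29 - 4.17) = -β × 2.12, so β = 3.01/2.12 = 1.42.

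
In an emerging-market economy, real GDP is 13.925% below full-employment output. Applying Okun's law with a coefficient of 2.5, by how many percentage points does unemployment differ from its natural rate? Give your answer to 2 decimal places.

5.57 percentage points

Okun's law: output gap = -β × (u - u*), so u - u* = -(output gap)/β.
u - u* = -(-13.925)/2.5 = 5.57 percentage points.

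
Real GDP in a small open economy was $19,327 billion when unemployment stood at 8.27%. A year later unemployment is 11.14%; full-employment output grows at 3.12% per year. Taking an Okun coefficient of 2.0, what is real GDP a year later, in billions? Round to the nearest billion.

$18,821 billion

Δu = 11.14 - 8.27 = 2.87 points.
Okun's law (growth form): g_Y = g_Y* - β × Δu = 3.12 - 2.0 × (2.87) = 3.12 - 5.74 = -2.62%.
Real GDP in the next year = 19327 × (1 - 2.62/100) = 19327 × 0.9738 ≈ 18821 billion.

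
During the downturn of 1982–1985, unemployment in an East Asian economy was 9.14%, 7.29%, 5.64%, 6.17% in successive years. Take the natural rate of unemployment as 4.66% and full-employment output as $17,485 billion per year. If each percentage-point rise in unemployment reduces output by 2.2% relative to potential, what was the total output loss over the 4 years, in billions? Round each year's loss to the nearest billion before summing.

$3,693 billion

Year 1982: gap = -2.2 × (9.14 - 4.66) = -9.856%, loss ≈ 17485 × 9.856/100 ≈ 1723.
Year 1983: gap = -2.2 × (7.29 - 4.66) = -5.786%, loss ≈ 17485 × 5.786/100 ≈ 1012.
Year 1984: gap = -2.2 × (5.64 - 4.66) = -2.156%, loss ≈ 17485 × 2.156/100 ≈ 377.
Year 1985: gap = -2.2 × (6.17 - 4.66) = -3.322%, loss ≈ 17485 × 3.322/100 ≈ 581.
Total lost output = 1723 + 1012 + 377 + 581 = 3693 billion.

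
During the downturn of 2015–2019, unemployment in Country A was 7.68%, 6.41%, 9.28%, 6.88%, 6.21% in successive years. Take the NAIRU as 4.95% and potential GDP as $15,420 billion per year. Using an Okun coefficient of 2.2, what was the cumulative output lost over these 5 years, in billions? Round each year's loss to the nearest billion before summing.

Year 2015: gap = -2.2 × (7.68 - 4.95) = -6.006%, loss ≈ 15420 × 6.006/100 ≈ 926.
Year 2016: gap = -2.2 × (6.41 - 4.95) = -3.212%, loss ≈ 15420 × 3.212/100 ≈ 495.
Year 2017: gap = -2.2 × (9.28 - 4.95) = -9.526%, loss ≈ 15420 × 9.526/100 ≈ 1469.
Year 2018: gap = -2.2 × (6.88 - 4.95) = -4.246%, loss ≈ 15420 × 4.246/100 ≈ 655.
Year 2019: gap = -2.2 × (6.21 - 4.95) = -2.772%, loss ≈ 15420 × 2.772/100 ≈ 427.
Total lost output = 926 + 495 + 1469 + 655 + 427 = 3972 billion.

$3,972 billion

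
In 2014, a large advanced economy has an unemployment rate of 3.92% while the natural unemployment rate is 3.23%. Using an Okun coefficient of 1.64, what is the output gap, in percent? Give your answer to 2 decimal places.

-1.13%

The unemployment gap is 3.92 - 3.23 = 0.69 percentage points.
Okun's law gives an output gap of -1.64 × 0.69 = -1.1316%, i.e. 1.13% below potential.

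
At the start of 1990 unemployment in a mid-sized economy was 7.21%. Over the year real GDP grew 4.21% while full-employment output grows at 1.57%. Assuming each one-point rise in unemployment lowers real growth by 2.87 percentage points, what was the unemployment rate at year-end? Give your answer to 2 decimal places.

6.29%

Growth-rate Okun's law: g_Y = g_Y* - β × Δu, so Δu = (g_Y* - g_Y)/β.
Δu = (1.57 - 4.21)/2.87 = -2.64/2.87 = -0.92 percentage points.
Year-end unemployment = 7.21 - 0.92 = 6.29%.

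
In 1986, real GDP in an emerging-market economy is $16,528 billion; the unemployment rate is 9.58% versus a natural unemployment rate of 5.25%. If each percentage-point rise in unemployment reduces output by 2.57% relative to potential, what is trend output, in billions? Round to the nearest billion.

Unemployment gap = 9.58 - 5.25 = 4.33 points, so output gap = -2.57 × 4.33 = -11.1281%.
Since Y = Y* × (1 + gap/100), Y* = 16528/0.888719 ≈ 18598 billion.

$18,598 billion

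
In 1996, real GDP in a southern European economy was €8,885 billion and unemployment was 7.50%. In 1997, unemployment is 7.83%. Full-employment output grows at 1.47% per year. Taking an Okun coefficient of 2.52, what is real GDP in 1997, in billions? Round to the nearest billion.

€8,942 billion

Δu = 7.83 - 7.5 = 0.33 points.
Okun's law (growth form): g_Y = g_Y* - β × Δu = 1.47 - 2.52 × (0.33) = 1.47 - 0.8316 = 0.6384%.
Real GDP in the next year = 8885 × (1 + 0.6384/100) = 8885 × 1.006384 ≈ 8942 billion.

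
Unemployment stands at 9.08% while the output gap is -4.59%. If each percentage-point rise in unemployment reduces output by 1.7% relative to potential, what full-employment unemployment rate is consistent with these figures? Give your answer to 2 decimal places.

From Okun's law, u - u* = -(output gap)/β = -(-4.59)/1.7 = 2.7 points.
So u* = 9.08 - 2.7 = 6.38%.

6.38%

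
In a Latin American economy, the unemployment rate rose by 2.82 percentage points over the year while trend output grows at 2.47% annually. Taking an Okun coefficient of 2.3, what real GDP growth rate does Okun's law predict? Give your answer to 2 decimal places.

-4.02%

Growth-rate Okun's law: g_Y = g_Y* - β × Δu.
g_Y = 2.47 - 2.3 × (2.82) = 2.47 - 6.486 = -4.016%, i.e. -4.02% to 2 d.p.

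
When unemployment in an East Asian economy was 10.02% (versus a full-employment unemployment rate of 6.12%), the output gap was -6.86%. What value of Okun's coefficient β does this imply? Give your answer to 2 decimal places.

Okun's law: output gap = -β × (u - u*).
-6.86 = -β × (10.02 - 6.12) = -β × 3.9, so β = 6.86/3.9 = 1.76.

β ≈ 1.76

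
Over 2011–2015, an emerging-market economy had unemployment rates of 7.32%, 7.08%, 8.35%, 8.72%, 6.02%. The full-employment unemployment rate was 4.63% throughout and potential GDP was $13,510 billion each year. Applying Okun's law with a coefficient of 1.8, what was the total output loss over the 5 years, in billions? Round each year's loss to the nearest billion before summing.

Year 2011: gap = -1.8 × (7.32 - 4.63) = -4.842%, loss ≈ 13510 × 4.842/100 ≈ 654.
Year 2012: gap = -1.8 × (7.08 - 4.63) = -4.41%, loss ≈ 13510 × 4.41/100 ≈ 596.
Year 2013: gap = -1.8 × (8.35 - 4.63) = -6.696%, loss ≈ 13510 × 6.696/100 ≈ 905.
Year 2014: gap = -1.8 × (8.72 - 4.63) = -7.362%, loss ≈ 13510 × 7.362/100 ≈ 995.
Year 2015: gap = -1.8 × (6.02 - 4.63) = -2.502%, loss ≈ 13510 × 2.502/100 ≈ 338.
Total lost output = 654 + 596 + 905 + 995 + 338 = 3488 billion.

$3,488 billion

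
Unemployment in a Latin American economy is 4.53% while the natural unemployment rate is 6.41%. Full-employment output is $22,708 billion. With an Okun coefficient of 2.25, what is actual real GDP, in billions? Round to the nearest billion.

Unemployment gap = 4.53 - 6.41 = -1.88 points, so the output gap is -2.25 × (-1.88) = 4.23%.
Actual GDP = 22708 × (1 + 4.23/100) = 22708 × 1.0423 ≈ 23669 billion.

$23,669 billion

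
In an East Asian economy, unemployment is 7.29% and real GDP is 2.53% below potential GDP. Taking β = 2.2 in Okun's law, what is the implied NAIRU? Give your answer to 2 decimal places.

From Okun's law, u - u* = -(output gap)/β = -(-2.53)/2.2 = 1.15 points.
So u* = 7.29 - 1.15 = 6.14%.

6.14%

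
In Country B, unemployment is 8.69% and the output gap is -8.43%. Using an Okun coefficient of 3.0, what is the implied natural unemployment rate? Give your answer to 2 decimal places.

5.88%

From Okun's law, u - u* = -(output gap)/β = -(-8.43)/3.0 = 2.81 points.
So u* = 8.69 - 2.81 = 5.88%.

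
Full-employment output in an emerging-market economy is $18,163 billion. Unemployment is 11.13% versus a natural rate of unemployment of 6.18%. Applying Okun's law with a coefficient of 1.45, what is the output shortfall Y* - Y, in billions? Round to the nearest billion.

Output gap = -1.45 × (11.13 - 6.18) = -1.45 × 4.95 = -7.1775%.
Actual GDP ≈ 18163 × 0.928225 ≈ 16859 billion, so the shortfall is 18163 - 16859 = 1304 billion.

$1,304 billion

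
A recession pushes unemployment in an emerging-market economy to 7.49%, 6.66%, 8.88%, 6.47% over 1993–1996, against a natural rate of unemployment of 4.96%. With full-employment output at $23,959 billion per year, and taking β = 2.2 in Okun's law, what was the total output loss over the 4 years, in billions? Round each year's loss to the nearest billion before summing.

$5,092 billion

Year 1993: gap = -2.2 × (7.49 - 4.96) = -5.566%, loss ≈ 23959 × 5.566/100 ≈ 1334.
Year 1994: gap = -2.2 × (6.66 - 4.96) = -3.74%, loss ≈ 23959 × 3.74/100 ≈ 896.
Year 1995: gap = -2.2 × (8.88 - 4.96) = -8.624%, loss ≈ 23959 × 8.624/100 ≈ 2066.
Year 1996: gap = -2.2 × (6.47 - 4.96) = -3.322%, loss ≈ 23959 × 3.322/100 ≈ 796.
Total lost output = 1334 + 896 + 2066 + 796 = 5092 billion.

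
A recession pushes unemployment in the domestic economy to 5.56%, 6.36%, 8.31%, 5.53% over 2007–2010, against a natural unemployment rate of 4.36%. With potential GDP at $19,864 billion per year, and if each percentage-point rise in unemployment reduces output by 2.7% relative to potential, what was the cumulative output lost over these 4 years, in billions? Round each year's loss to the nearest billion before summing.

$4,463 billion

Year 2007: gap = -2.7 × (5.56 - 4.36) = -3.24%, loss ≈ 19864 × 3.24/100 ≈ 644.
Year 2008: gap = -2.7 × (6.36 - 4.36) = -5.4%, loss ≈ 19864 × 5.4/100 ≈ 1073.
Year 2009: gap = -2.7 × (8.31 - 4.36) = -10.665%, loss ≈ 19864 × 10.665/100 ≈ 2118.
Year 2010: gap = -2.7 × (5.53 - 4.36) = -3.159%, loss ≈ 19864 × 3.159/100 ≈ 628.
Total lost output = 644 + 1073 + 2118 + 628 = 4463 billion.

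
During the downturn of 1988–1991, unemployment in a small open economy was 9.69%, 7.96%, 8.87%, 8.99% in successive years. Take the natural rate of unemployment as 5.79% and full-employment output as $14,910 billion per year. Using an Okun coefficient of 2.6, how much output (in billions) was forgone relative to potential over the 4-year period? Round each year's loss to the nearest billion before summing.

Year 1988: gap = -2.6 × (9.69 - 5.79) = -10.14%, loss ≈ 14910 × 10.14/100 ≈ 1512.
Year 1989: gap = -2.6 × (7.96 - 5.79) = -5.642%, loss ≈ 14910 × 5.642/100 ≈ 841.
Year 1990: gap = -2.6 × (8.87 - 5.79) = -8.008%, loss ≈ 14910 × 8.008/100 ≈ 1194.
Year 1991: gap = -2.6 × (8.99 - 5.79) = -8.32%, loss ≈ 14910 × 8.32/100 ≈ 1241.
Total lost output = 1512 + 841 + 1194 + 1241 = 4788 billion.

$4,788 billion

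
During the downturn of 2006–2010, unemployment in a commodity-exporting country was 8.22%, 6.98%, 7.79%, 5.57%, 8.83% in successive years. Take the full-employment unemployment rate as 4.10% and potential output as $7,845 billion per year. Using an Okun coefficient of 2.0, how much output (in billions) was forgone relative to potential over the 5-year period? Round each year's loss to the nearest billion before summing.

Year 2006: gap = -2.0 × (8.22 - 4.1) = -8.24%, loss ≈ 7845 × 8.24/100 ≈ 646.
Year 2007: gap = -2.0 × (6.98 - 4.1) = -5.76%, loss ≈ 7845 × 5.76/100 ≈ 452.
Year 2008: gap = -2.0 × (7.79 - 4.1) = -7.38%, loss ≈ 7845 × 7.38/100 ≈ 579.
Year 2009: gap = -2.0 × (5.57 - 4.1) = -2.94%, loss ≈ 7845 × 2.94/100 ≈ 231.
Year 2010: gap = -2.0 × (8.83 - 4.1) = -9.46%, loss ≈ 7845 × 9.46/100 ≈ 742.
Total lost output = 646 + 452 + 579 + 231 + 742 = 2650 billion.

$2,650 billion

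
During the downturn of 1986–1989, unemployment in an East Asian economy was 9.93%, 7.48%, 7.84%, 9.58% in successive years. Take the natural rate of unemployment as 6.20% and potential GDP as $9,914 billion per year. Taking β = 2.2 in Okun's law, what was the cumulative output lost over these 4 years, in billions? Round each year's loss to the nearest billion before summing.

$2,188 billion

Year 1986: gap = -2.2 × (9.93 - 6.2) = -8.206%, loss ≈ 9914 × 8.206/100 ≈ 814.
Year 1987: gap = -2.2 × (7.48 - 6.2) = -2.816%, loss ≈ 9914 × 2.816/100 ≈ 279.
Year 1988: gap = -2.2 × (7.84 - 6.2) = -3.608%, loss ≈ 9914 × 3.608/100 ≈ 358.
Year 1989: gap = -2.2 × (9.58 - 6.2) = -7.436%, loss ≈ 9914 × 7.436/100 ≈ 737.
Total lost output = 814 + 279 + 358 + 737 = 2188 billion.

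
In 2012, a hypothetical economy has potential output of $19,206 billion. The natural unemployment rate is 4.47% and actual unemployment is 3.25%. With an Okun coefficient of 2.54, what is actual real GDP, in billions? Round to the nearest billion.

$19,801 billion

Unemployment gap = 3.25 - 4.47 = -1.22 points, so the output gap is -2.54 × (-1.22) = 3.0988%.
Actual GDP = 19206 × (1 + 3.0988/100) = 19206 × 1.030988 ≈ 19801 billion.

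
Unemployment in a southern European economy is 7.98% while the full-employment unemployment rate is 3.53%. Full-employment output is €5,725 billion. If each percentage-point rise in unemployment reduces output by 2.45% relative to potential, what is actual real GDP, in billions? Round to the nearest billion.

Unemployment gap = 7.98 - 3.53 = 4.45 points, so the output gap is -2.45 × 4.45 = -10.9025%.
Actual GDP = 5725 × (1 - 10.9025/100) = 5725 × 0.890975 ≈ 5101 billion.

€5,101 billion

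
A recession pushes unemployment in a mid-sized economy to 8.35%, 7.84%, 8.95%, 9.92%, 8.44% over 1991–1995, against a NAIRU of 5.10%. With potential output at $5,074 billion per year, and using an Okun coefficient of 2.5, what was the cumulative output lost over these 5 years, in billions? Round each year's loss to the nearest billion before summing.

Year 1991: gap = -2.5 × (8.35 - 5.1) = -8.125%, loss ≈ 5074 × 8.125/100 ≈ 412.
Year 1992: gap = -2.5 × (7.84 - 5.1) = -6.85%, loss ≈ 5074 × 6.85/100 ≈ 348.
Year 1993: gap = -2.5 × (8.95 - 5.1) = -9.625%, loss ≈ 5074 × 9.625/100 ≈ 488.
Year 1994: gap = -2.5 × (9.92 - 5.1) = -12.05%, loss ≈ 5074 × 12.05/100 ≈ 611.
Year 1995: gap = -2.5 × (8.44 - 5.1) = -8.35%, loss ≈ 5074 × 8.35/100 ≈ 424.
Total lost output = 412 + 348 + 488 + 611 + 424 = 2283 billion.

$2,283 billion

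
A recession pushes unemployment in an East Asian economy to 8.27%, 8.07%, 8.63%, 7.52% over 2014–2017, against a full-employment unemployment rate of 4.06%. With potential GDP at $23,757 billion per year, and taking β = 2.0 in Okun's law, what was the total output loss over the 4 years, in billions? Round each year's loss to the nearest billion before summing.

Year 2014: gap = -2.0 × (8.27 - 4.06) = -8.42%, loss ≈ 23757 × 8.42/100 ≈ 2000.
Year 2015: gap = -2.0 × (8.07 - 4.06) = -8.02%, loss ≈ 23757 × 8.02/100 ≈ 1905.
Year 2016: gap = -2.0 × (8.63 - 4.06) = -9.14%, loss ≈ 23757 × 9.14/100 ≈ 2171.
Year 2017: gap = -2.0 × (7.52 - 4.06) = -6.92%, loss ≈ 23757 × 6.92/100 ≈ 1644.
Total lost output = 2000 + 1905 + 2171 + 1644 = 7720 billion.

$7,720 billion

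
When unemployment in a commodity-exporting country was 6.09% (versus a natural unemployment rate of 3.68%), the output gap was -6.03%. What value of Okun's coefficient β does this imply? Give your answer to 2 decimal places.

Okun's law: output gap = -β × (u - u*).
-6.03 = -β × (6.09 - 3.68) = -β × 2.41, so β = 6.03/2.41 = 2.50.

β ≈ 2.50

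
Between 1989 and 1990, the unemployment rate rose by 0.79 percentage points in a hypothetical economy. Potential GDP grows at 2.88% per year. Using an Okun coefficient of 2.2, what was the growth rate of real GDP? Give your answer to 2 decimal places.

Growth-rate Okun's law: g_Y = g_Y* - β × Δu.
g_Y = 2.88 - 2.2 × (0.79) = 2.88 - 1.738 = 1.142%, i.e. 1.14% to 2 d.p.

1.14%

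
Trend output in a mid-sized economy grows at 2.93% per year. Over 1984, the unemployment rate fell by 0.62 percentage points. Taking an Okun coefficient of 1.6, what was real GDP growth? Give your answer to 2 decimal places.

Growth-rate Okun's law: g_Y = g_Y* - β × Δu.
g_Y = 2.93 - 1.6 × (-0.62) = 2.93 + 0.992 = 3.922%, i.e. 3.92% to 2 d.p.

3.92%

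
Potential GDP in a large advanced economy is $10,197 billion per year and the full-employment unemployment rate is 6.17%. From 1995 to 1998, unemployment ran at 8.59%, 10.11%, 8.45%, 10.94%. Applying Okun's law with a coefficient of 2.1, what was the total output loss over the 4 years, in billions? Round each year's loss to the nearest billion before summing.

$2,871 billion

Year 1995: gap = -2.1 × (8.59 - 6.17) = -5.082%, loss ≈ 10197 × 5.082/100 ≈ 518.
Year 1996: gap = -2.1 × (10.11 - 6.17) = -8.274%, loss ≈ 10197 × 8.274/100 ≈ 844.
Year 1997: gap = -2.1 × (8.45 - 6.17) = -4.788%, loss ≈ 10197 × 4.788/100 ≈ 488.
Year 1998: gap = -2.1 × (10.94 - 6.17) = -10.017%, loss ≈ 10197 × 10.017/100 ≈ 1021.
Total lost output = 518 + 844 + 488 + 1021 = 2871 billion.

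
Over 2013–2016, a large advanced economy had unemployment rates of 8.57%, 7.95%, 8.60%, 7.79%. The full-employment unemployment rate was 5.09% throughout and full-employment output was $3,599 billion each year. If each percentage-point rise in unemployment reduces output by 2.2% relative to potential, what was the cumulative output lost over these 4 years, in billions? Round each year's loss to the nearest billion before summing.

Year 2013: gap = -2.2 × (8.57 - 5.09) = -7.656%, loss ≈ 3599 × 7.656/100 ≈ 276.
Year 2014: gap = -2.2 × (7.95 - 5.09) = -6.292%, loss ≈ 3599 × 6.292/100 ≈ 226.
Year 2015: gap = -2.2 × (8.6 - 5.09) = -7.722%, loss ≈ 3599 × 7.722/100 ≈ 278.
Year 2016: gap = -2.2 × (7.79 - 5.09) = -5.94%, loss ≈ 3599 × 5.94/100 ≈ 214.
Total lost output = 276 + 226 + 278 + 214 = 994 billion.

$994 billion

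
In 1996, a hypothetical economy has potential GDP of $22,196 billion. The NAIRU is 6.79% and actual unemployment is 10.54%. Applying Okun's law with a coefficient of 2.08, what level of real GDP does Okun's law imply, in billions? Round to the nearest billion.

Unemployment gap = 10.54 - 6.79 = 3.75 points, so the output gap is -2.08 × 3.75 = -7.8%.
Actual GDP = 22196 × (1 - 7.8/100) = 22196 × 0.922 ≈ 20465 billion.

$20,465 billion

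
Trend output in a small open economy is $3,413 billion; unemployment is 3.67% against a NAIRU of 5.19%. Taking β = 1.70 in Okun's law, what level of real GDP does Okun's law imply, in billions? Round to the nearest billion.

Unemployment gap = 3.67 - 5.19 = -1.52 points, so the output gap is -1.7 × (-1.52) = 2.584%.
Actual GDP = 3413 × (1 + 2.584/100) = 3413 × 1.02584 ≈ 3501 billion.

$3,501 billion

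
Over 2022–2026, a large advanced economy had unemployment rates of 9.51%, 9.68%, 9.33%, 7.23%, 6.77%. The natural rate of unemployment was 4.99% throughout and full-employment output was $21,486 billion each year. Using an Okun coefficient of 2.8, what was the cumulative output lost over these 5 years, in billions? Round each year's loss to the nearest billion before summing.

Year 2022: gap = -2.8 × (9.51 - 4.99) = -12.656%, loss ≈ 21486 × 12.656/100 ≈ 2719.
Year 2023: gap = -2.8 × (9.68 - 4.99) = -13.132%, loss ≈ 21486 × 13.132/100 ≈ 2822.
Year 2024: gap = -2.8 × (9.33 - 4.99) = -12.152%, loss ≈ 21486 × 12.152/100 ≈ 2611.
Year 2025: gap = -2.8 × (7.23 - 4.99) = -6.272%, loss ≈ 21486 × 6.272/100 ≈ 1348.
Year 2026: gap = -2.8 × (6.77 - 4.99) = -4.984%, loss ≈ 21486 × 4.984/100 ≈ 1071.
Total lost output = 2719 + 2822 + 2611 + 1348 + 1071 = 10571 billion.

$10,571 billion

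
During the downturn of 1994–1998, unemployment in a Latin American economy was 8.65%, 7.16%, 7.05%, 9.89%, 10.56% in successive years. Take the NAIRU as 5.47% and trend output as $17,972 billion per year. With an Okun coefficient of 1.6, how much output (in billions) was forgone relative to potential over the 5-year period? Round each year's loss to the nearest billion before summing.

$4,589 billion

Year 1994: gap = -1.6 × (8.65 - 5.47) = -5.088%, loss ≈ 17972 × 5.088/100 ≈ 914.
Year 1995: gap = -1.6 × (7.16 - 5.47) = -2.704%, loss ≈ 17972 × 2.704/100 ≈ 486.
Year 1996: gap = -1.6 × (7.05 - 5.47) = -2.528%, loss ≈ 17972 × 2.528/100 ≈ 454.
Year 1997: gap = -1.6 × (9.89 - 5.47) = -7.072%, loss ≈ 17972 × 7.072/100 ≈ 1271.
Year 1998: gap = -1.6 × (10.56 - 5.47) = -8.144%, loss ≈ 17972 × 8.144/100 ≈ 1464.
Total lost output = 914 + 486 + 454 + 1271 + 1464 = 4589 billion.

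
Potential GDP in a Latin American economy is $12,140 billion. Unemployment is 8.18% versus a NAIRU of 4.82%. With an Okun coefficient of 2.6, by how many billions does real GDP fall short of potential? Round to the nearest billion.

$1,061 billion

Output gap = -2.6 × (8.18 - 4.82) = -2.6 × 3.36 = -8.736%.
Actual GDP ≈ 12140 × 0.91264 ≈ 11079 billion, so the shortfall is 12140 - 11079 = 1061 billion.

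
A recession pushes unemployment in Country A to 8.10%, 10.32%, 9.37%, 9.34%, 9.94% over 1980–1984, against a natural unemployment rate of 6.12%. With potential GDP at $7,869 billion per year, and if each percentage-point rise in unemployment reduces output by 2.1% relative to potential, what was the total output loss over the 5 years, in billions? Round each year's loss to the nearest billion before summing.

Year 1980: gap = -2.1 × (8.1 - 6.12) = -4.158%, loss ≈ 7869 × 4.158/100 ≈ 327.
Year 1981: gap = -2.1 × (10.32 - 6.12) = -8.82%, loss ≈ 7869 × 8.82/100 ≈ 694.
Year 1982: gap = -2.1 × (9.37 - 6.12) = -6.825%, loss ≈ 7869 × 6.825/100 ≈ 537.
Year 1983: gap = -2.1 × (9.34 - 6.12) = -6.762%, loss ≈ 7869 × 6.762/100 ≈ 532.
Year 1984: gap = -2.1 × (9.94 - 6.12) = -8.022%, loss ≈ 7869 × 8.022/100 ≈ 631.
Total lost output = 327 + 694 + 537 + 532 + 631 = 2721 billion.

$2,721 billion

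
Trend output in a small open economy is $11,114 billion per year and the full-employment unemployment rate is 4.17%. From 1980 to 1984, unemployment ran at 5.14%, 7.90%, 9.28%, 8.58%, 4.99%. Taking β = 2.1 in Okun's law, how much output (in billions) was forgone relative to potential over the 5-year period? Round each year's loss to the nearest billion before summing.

Year 1980: gap = -2.1 × (5.14 - 4.17) = -2.037%, loss ≈ 11114 × 2.037/100 ≈ 226.
Year 1981: gap = -2.1 × (7.9 - 4.17) = -7.833%, loss ≈ 11114 × 7.833/100 ≈ 871.
Year 1982: gap = -2.1 × (9.28 - 4.17) = -10.731%, loss ≈ 11114 × 10.731/100 ≈ 1193.
Year 1983: gap = -2.1 × (8.58 - 4.17) = -9.261%, loss ≈ 11114 × 9.261/100 ≈ 1029.
Year 1984: gap = -2.1 × (4.99 - 4.17) = -1.722%, loss ≈ 11114 × 1.722/100 ≈ 191.
Total lost output = 226 + 871 + 1193 + 1029 + 191 = 3510 billion.

$3,510 billion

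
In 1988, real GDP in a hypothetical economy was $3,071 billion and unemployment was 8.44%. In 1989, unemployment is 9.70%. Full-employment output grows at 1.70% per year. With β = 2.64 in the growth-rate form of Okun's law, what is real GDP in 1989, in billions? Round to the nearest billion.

Δu = 9.7 - 8.44 = 1.26 points.
Okun's law (growth form): g_Y = g_Y* - β × Δu = 1.70 - 2.64 × (1.26) = 1.7 - 3.3264 = -1.6264%.
Real GDP in the next year = 3071 × (1 - 1.6264/100) = 3071 × 0.983736 ≈ 3021 billion.

$3,021 billion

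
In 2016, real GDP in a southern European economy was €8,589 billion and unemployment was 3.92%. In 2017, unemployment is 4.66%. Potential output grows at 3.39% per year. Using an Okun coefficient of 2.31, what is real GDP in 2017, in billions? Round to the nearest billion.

Δu = 4.66 - 3.92 = 0.74 points.
Okun's law (growth form): g_Y = g_Y* - β × Δu = 3.39 - 2.31 × (0.74) = 3.39 - 1.7094 = 1.6806%.
Real GDP in the next year = 8589 × (1 + 1.6806/100) = 8589 × 1.016806 ≈ 8733 billion.

€8,733 billion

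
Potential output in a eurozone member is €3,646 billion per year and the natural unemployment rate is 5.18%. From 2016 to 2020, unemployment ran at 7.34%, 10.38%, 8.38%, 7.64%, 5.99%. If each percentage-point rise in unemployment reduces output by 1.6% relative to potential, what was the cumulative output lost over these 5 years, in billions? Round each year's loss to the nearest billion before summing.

€807 billion

Year 2016: gap = -1.6 × (7.34 - 5.18) = -3.456%, loss ≈ 3646 × 3.456/100 ≈ 126.
Year 2017: gap = -1.6 × (10.38 - 5.18) = -8.32%, loss ≈ 3646 × 8.32/100 ≈ 303.
Year 2018: gap = -1.6 × (8.38 - 5.18) = -5.12%, loss ≈ 3646 × 5.12/100 ≈ 187.
Year 2019: gap = -1.6 × (7.64 - 5.18) = -3.936%, loss ≈ 3646 × 3.936/100 ≈ 144.
Year 2020: gap = -1.6 × (5.99 - 5.18) = -1.296%, loss ≈ 3646 × 1.296/100 ≈ 47.
Total lost output = 126 + 303 + 187 + 144 + 47 = 807 billion.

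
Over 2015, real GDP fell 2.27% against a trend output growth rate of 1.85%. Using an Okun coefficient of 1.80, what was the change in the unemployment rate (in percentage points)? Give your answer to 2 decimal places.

2.29 percentage points

Growth-rate Okun's law: g_Y = g_Y* - β × Δu, so Δu = (g_Y* - g_Y)/β.
Δu = (1.85 + 2.27)/1.80 = 4.12/1.80 = 2.29 percentage points.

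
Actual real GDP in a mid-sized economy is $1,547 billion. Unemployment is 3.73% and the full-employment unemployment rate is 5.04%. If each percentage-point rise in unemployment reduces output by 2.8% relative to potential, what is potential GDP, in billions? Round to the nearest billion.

$1,492 billion

Unemployment gap = 3.73 - 5.04 = -1.31 points, so output gap = -2.8 × (-1.31) = 3.668%.
Since Y = Y* × (1 + gap/100), Y* = 1547/1.03668 ≈ 1492 billion.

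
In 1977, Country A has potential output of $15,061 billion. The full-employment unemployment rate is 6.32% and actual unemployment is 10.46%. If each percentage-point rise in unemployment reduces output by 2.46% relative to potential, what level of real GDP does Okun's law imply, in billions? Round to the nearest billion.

$13,527 billion

Unemployment gap = 10.46 - 6.32 = 4.14 points, so the output gap is -2.46 × 4.14 = -10.1844%.
Actual GDP = 15061 × (1 - 10.1844/100) = 15061 × 0.898156 ≈ 13527 billion.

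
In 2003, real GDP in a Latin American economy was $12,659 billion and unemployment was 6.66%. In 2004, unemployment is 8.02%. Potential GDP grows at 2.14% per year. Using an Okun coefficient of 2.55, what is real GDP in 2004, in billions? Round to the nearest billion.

$12,491 billion

Δu = 8.02 - 6.66 = 1.36 points.
Okun's law (growth form): g_Y = g_Y* - β × Δu = 2.14 - 2.55 × (1.36) = 2.14 - 3.468 = -1.328%.
Real GDP in the next year = 12659 × (1 - 1.328/100) = 12659 × 0.98672 ≈ 12491 billion.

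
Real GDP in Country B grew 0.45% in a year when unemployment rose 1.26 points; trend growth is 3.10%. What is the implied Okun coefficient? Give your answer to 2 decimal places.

Growth form: g_Y = g_Y* - β × Δu, so β = (g_Y* - g_Y)/Δu.
β = (3.1 - 0.45)/1.26 = 2.65/1.26 = 2.10.

β ≈ 2.10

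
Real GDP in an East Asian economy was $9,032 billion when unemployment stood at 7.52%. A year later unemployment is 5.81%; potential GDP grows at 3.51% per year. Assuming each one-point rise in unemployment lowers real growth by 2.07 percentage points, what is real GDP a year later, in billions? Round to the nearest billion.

$9,669 billion

Δu = 5.81 - 7.52 = -1.71 points.
Okun's law (growth form): g_Y = g_Y* - β × Δu = 3.51 - 2.07 × (-1.71) = 3.51 + 3.5397 = 7.0497%.
Real GDP in the next year = 9032 × (1 + 7.0497/100) = 9032 × 1.070497 ≈ 9669 billion.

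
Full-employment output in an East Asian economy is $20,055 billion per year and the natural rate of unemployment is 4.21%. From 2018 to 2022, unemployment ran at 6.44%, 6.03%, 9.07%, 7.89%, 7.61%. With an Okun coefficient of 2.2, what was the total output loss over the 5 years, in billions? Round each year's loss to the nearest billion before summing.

$7,055 billion

Year 2018: gap = -2.2 × (6.44 - 4.21) = -4.906%, loss ≈ 20055 × 4.906/100 ≈ 984.
Year 2019: gap = -2.2 × (6.03 - 4.21) = -4.004%, loss ≈ 20055 × 4.004/100 ≈ 803.
Year 2020: gap = -2.2 × (9.07 - 4.21) = -10.692%, loss ≈ 20055 × 10.692/100 ≈ 2144.
Year 2021: gap = -2.2 × (7.89 - 4.21) = -8.096%, loss ≈ 20055 × 8.096/100 ≈ 1624.
Year 2022: gap = -2.2 × (7.61 - 4.21) = -7.48%, loss ≈ 20055 × 7.48/100 ≈ 1500.
Total lost output = 984 + 803 + 2144 + 1624 + 1500 = 7055 billion.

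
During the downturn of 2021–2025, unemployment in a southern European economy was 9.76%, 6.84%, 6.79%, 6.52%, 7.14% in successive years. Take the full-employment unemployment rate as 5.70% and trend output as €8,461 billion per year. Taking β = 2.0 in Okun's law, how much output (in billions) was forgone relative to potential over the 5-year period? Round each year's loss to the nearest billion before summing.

Year 2021: gap = -2.0 × (9.76 - 5.7) = -8.12%, loss ≈ 8461 × 8.12/100 ≈ 687.
Year 2022: gap = -2.0 × (6.84 - 5.7) = -2.28%, loss ≈ 8461 × 2.28/100 ≈ 193.
Year 2023: gap = -2.0 × (6.79 - 5.7) = -2.18%, loss ≈ 8461 × 2.18/100 ≈ 184.
Year 2024: gap = -2.0 × (6.52 - 5.7) = -1.64%, loss ≈ 8461 × 1.64/100 ≈ 139.
Year 2025: gap = -2.0 × (7.14 - 5.7) = -2.88%, loss ≈ 8461 × 2.88/100 ≈ 244.
Total lost output = 687 + 193 + 184 + 139 + 244 = 1447 billion.

€1,447 billion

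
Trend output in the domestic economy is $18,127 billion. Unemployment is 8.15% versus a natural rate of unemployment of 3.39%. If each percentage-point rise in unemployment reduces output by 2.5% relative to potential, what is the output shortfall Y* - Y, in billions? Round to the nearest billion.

Output gap = -2.5 × (8.15 - 3.39) = -2.5 × 4.76 = -11.9%.
Actual GDP ≈ 18127 × 0.881 ≈ 15970 billion, so the shortfall is 18127 - 15970 = 2157 billion.

$2,157 billion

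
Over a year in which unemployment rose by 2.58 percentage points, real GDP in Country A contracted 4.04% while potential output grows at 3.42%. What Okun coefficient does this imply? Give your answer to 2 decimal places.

β ≈ 2.89

Growth form: g_Y = g_Y* - β × Δu, so β = (g_Y* - g_Y)/Δu.
β = (3.42 + 4.04)/2.58 = 7.46/2.58 = 2.89.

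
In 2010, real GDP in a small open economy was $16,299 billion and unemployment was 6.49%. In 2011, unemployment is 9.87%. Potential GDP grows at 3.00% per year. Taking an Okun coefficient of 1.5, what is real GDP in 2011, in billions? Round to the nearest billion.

$15,962 billion

Δu = 9.87 - 6.49 = 3.38 points.
Okun's law (growth form): g_Y = g_Y* - β × Δu = 3.00 - 1.5 × (3.38) = 3 - 5.07 = -2.07%.
Real GDP in the next year = 16299 × (1 - 2.07/100) = 16299 × 0.9793 ≈ 15962 billion.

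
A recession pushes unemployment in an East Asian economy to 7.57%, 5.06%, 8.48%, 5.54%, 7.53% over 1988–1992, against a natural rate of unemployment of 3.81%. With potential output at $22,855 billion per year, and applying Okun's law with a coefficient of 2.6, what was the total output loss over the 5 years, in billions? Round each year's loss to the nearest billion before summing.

$8,991 billion

Year 1988: gap = -2.6 × (7.57 - 3.81) = -9.776%, loss ≈ 22855 × 9.776/100 ≈ 2234.
Year 1989: gap = -2.6 × (5.06 - 3.81) = -3.25%, loss ≈ 22855 × 3.25/100 ≈ 743.
Year 1990: gap = -2.6 × (8.48 - 3.81) = -12.142%, loss ≈ 22855 × 12.142/100 ≈ 2775.
Year 1991: gap = -2.6 × (5.54 - 3.81) = -4.498%, loss ≈ 22855 × 4.498/100 ≈ 1028.
Year 1992: gap = -2.6 × (7.53 - 3.81) = -9.672%, loss ≈ 22855 × 9.672/100 ≈ 2211.
Total lost output = 2234 + 743 + 2775 + 1028 + 2211 = 8991 billion.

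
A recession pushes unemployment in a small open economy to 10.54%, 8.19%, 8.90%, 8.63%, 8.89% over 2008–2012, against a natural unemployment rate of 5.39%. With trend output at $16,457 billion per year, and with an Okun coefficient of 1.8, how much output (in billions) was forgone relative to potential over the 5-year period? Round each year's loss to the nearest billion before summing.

$5,392 billion

Year 2008: gap = -1.8 × (10.54 - 5.39) = -9.27%, loss ≈ 16457 × 9.27/100 ≈ 1526.
Year 2009: gap = -1.8 × (8.19 - 5.39) = -5.04%, loss ≈ 16457 × 5.04/100 ≈ 829.
Year 2010: gap = -1.8 × (8.9 - 5.39) = -6.318%, loss ≈ 16457 × 6.318/100 ≈ 1040.
Year 2011: gap = -1.8 × (8.63 - 5.39) = -5.832%, loss ≈ 16457 × 5.832/100 ≈ 960.
Year 2012: gap = -1.8 × (8.89 - 5.39) = -6.3%, loss ≈ 16457 × 6.3/100 ≈ 1037.
Total lost output = 1526 + 829 + 1040 + 960 + 1037 = 5392 billion.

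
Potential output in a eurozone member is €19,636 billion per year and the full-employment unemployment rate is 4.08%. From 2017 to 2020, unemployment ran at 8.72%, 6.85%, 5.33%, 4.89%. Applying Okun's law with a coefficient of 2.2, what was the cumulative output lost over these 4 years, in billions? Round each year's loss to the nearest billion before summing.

Year 2017: gap = -2.2 × (8.72 - 4.08) = -10.208%, loss ≈ 19636 × 10.208/100 ≈ 2004.
Year 2018: gap = -2.2 × (6.85 - 4.08) = -6.094%, loss ≈ 19636 × 6.094/100 ≈ 1197.
Year 2019: gap = -2.2 × (5.33 - 4.08) = -2.75%, loss ≈ 19636 × 2.75/100 ≈ 540.
Year 2020: gap = -2.2 × (4.89 - 4.08) = -1.782%, loss ≈ 19636 × 1.782/100 ≈ 350.
Total lost output = 2004 + 1197 + 540 + 350 = 4091 billion.

€4,091 billion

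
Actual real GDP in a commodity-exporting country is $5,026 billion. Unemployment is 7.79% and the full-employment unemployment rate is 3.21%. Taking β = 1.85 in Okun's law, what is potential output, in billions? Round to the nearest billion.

Unemployment gap = 7.79 - 3.21 = 4.58 points, so output gap = -1.85 × 4.58 = -8.473%.
Since Y = Y* × (1 + gap/100), Y* = 5026/0.91527 ≈ 5491 billion.

$5,491 billion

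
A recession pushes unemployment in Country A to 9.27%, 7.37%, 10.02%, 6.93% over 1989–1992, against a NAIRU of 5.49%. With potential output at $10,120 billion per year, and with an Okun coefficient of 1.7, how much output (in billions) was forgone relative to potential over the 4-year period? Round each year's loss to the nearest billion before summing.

$2,000 billion

Year 1989: gap = -1.7 × (9.27 - 5.49) = -6.426%, loss ≈ 10120 × 6.426/100 ≈ 650.
Year 1990: gap = -1.7 × (7.37 - 5.49) = -3.196%, loss ≈ 10120 × 3.196/100 ≈ 323.
Year 1991: gap = -1.7 × (10.02 - 5.49) = -7.701%, loss ≈ 10120 × 7.701/100 ≈ 779.
Year 1992: gap = -1.7 × (6.93 - 5.49) = -2.448%, loss ≈ 10120 × 2.448/100 ≈ 248.
Total lost output = 650 + 323 + 779 + 248 = 2000 billion.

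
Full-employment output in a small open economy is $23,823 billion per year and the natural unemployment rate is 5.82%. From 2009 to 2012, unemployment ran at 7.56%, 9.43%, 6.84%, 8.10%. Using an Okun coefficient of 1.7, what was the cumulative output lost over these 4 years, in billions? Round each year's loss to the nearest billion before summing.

Year 2009: gap = -1.7 × (7.56 - 5.82) = -2.958%, loss ≈ 23823 × 2.958/100 ≈ 705.
Year 2010: gap = -1.7 × (9.43 - 5.82) = -6.137%, loss ≈ 23823 × 6.137/100 ≈ 1462.
Year 2011: gap = -1.7 × (6.84 - 5.82) = -1.734%, loss ≈ 23823 × 1.734/100 ≈ 413.
Year 2012: gap = -1.7 × (8.1 - 5.82) = -3.876%, loss ≈ 23823 × 3.876/100 ≈ 923.
Total lost output = 705 + 1462 + 413 + 923 = 3503 billion.

$3,503 billion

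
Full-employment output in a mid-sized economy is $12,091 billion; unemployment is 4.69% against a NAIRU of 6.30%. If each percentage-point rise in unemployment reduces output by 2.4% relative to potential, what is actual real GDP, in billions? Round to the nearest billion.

Unemployment gap = 4.69 - 6.3 = -1.61 points, so the output gap is -2.4 × (-1.61) = 3.864%.
Actual GDP = 12091 × (1 + 3.864/100) = 12091 × 1.03864 ≈ 12558 billion.

$12,558 billion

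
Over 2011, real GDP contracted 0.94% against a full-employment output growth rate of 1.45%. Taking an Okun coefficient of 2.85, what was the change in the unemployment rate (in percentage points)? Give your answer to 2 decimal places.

Growth-rate Okun's law: g_Y = g_Y* - β × Δu, so Δu = (g_Y* - g_Y)/β.
Δu = (1.45 + 0.94)/2.85 = 2.39/2.85 = 0.84 percentage points.

0.84 percentage points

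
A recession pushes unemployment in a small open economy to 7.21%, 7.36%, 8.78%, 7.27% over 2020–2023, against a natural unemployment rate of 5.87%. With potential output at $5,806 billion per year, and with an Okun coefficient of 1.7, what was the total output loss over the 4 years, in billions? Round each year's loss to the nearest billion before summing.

$704 billion

Year 2020: gap = -1.7 × (7.21 - 5.87) = -2.278%, loss ≈ 5806 × 2.278/100 ≈ 132.
Year 2021: gap = -1.7 × (7.36 - 5.87) = -2.533%, loss ≈ 5806 × 2.533/100 ≈ 147.
Year 2022: gap = -1.7 × (8.78 - 5.87) = -4.947%, loss ≈ 5806 × 4.947/100 ≈ 287.
Year 2023: gap = -1.7 × (7.27 - 5.87) = -2.38%, loss ≈ 5806 × 2.38/100 ≈ 138.
Total lost output = 132 + 147 + 287 + 138 = 704 billion.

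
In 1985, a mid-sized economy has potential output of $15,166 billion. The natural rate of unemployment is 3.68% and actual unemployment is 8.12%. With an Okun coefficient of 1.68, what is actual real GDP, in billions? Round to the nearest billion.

$14,035 billion

Unemployment gap = 8.12 - 3.68 = 4.44 points, so the output gap is -1.68 × 4.44 = -7.4592%.
Actual GDP = 15166 × (1 - 7.4592/100) = 15166 × 0.925408 ≈ 14035 billion.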